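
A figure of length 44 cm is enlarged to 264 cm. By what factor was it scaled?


Original length = 44 cm
Scaled length = 264 cm
Scale factor = 264 / 44
= 6

6


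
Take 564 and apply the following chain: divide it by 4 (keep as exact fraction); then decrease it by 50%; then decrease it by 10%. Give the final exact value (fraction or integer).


Start with 564.
Step 1: Divide by 4: 564 / 4 = 141
Step 2: Decrease by 50%: 141 * 50/100 = 141/2
Step 3: Decrease by 10%: 141/2 * 90/100 = 1269/20
Final result = 1269/20

1269/20


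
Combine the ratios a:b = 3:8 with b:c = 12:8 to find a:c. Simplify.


Given a:b = 3:8 and b:c = 12:8
Make b consistent. Multiply first ratio by 12: a:b = 36:96
Multiply second ratio by 8: b:c = 96:64
Now b = 96 in both, so a:b:c = 36:96:64
Therefore a:c = 36:64
Simplify by GCD: a:c = 9:16

9:16


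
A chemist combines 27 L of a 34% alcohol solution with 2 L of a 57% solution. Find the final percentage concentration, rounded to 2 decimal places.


Solute in mixture 1 = 34% of 27 L = 27*34/100 = 459/50 L
Solute in mixture 2 = 57% of 2 L = 2*57/100 = 57/50 L
Total solute = 459/50 + 57/50 = 258/25 L
Total volume = 27 + 2 = 29 L
Final concentration = 258/25/29 * 100 = 35.59%

35.59


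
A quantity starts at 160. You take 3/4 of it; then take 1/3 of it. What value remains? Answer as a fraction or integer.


Start with 160.
Step 1: Take 3/4: 160 * 3/4 = 120
Step 2: Take 1/3: 120 * 1/3 = 40
Final result = 40

40


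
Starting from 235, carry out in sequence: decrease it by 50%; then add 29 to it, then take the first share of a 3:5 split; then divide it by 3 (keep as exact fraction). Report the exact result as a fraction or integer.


Start with 235.
Step 1: Decrease by 50%: 235 * 50/100 = 235/2
Step 2: Add 29: 235/2+29=293/2; split 3:5 first = 293/2*3/8 = 879/16
Step 3: Divide by 3: 879/16 / 3 = 293/16
Final result = 293/16

293/16


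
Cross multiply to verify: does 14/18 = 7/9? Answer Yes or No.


Cross multiply to check 14/18 = 7/9
Left cross product: 14 * 9 = 126
Right cross product: 18 * 7 = 126
126 = 126
Equal, so proportions match => Yes

Yes


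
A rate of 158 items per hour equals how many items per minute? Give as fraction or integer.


Converting from per hour to per minute
Rate = 158 items per hour
Divide by 60: 158/60
= 79/30 items per minute

79/30


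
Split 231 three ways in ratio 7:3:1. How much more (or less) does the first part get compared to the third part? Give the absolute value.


Total parts = 7 + 3 + 1 = 11
Value per part = 231 / 11 = 21
Shares: 7*21=147, 3*21=63, 1*21=21
First share = 147, third share = 21
Difference = |147 - 21| = 126

126


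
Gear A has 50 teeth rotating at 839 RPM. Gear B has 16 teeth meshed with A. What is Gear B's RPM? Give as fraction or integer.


Gear ratio: teeth_A * RPM_A = teeth_B * RPM_B
50 * 839 = 16 * RPM_B
41950 = 16 * RPM_B
RPM_B = 41950 / 16
RPM_B = 20975/8

20975/8


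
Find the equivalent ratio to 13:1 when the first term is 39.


Original ratio: 13:1
First term target: 39
Scale factor = 39 / 13 = 3
Multiply second term: 1 * 3 = 3
Equivalent ratio = 39:3

39:3


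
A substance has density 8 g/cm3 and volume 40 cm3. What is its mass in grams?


Using mass = density * volume
Density = 8 g/cm3
Volume = 40 cm3
Mass = 8 * 40
= 320 g

320


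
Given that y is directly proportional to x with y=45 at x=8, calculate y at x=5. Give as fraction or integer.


Direct proportion: y = kx
Find k: k = 45/8 = 45/8
Compute y at x=5: y = 45/8 * 5
y = 225/8

225/8


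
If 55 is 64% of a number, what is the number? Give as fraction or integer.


Given: 55 is 64% of the whole
Set up: 55 = 64/100 * whole
whole = 55 * 100 / 64
whole = 5500 / 64
whole = 1375/16

1375/16


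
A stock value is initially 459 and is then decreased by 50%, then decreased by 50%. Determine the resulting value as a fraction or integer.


Start: 459
Step 1: decrease by 50% => multiply by 50/100
  459 * 50/100 = 459/2
Step 2: decrease by 50% => multiply by 50/100
  459/2 * 50/100 = 459/4
Final value = 459/4

459/4


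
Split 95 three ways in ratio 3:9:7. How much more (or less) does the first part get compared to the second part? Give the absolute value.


Total parts = 3 + 9 + 7 = 19
Value per part = 95 / 19 = 5
Shares: 3*5=15, 9*5=45, 7*5=35
First share = 15, second share = 45
Difference = |15 - 45| = 30

30


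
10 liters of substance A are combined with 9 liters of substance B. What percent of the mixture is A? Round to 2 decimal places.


Volume of A = 10 L
Volume of B = 9 L
Total volume = 10 + 9 = 19 L
Percentage of A = (10/19) * 100
= 52.63%

52.63


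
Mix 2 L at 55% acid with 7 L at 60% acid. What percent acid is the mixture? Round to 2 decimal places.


Solute in mixture 1 = 55% of 2 L = 2*55/100 = 11/10 L
Solute in mixture 2 = 60% of 7 L = 7*60/100 = 21/5 L
Total solute = 11/10 + 21/5 = 53/10 L
Total volume = 2 + 7 = 9 L
Final concentration = 53/10/9 * 100 = 58.89%

58.89


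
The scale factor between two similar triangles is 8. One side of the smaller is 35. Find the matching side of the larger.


Similar triangles have proportional sides
Scale factor = 8
Smaller side = 35
Corresponding larger side = 35 * 8
= 280

280


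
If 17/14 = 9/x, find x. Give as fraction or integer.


Setting up: 17/14 = 9/x
Cross multiply: 17 * x = 14 * 9
17x = 126
x = 126/17
x = 126/17

126/17


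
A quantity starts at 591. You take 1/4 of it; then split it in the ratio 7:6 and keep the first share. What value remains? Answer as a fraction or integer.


Start with 591.
Step 1: Take 1/4: 591 * 1/4 = 591/4
Step 2: Split 7:6, first share = 591/4 * 7/13 = 4137/52
Final result = 4137/52

4137/52


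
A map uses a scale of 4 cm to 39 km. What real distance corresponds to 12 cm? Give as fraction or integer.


Map scale: 4 cm = 39 km
Measured distance on map = 12 cm
Set up proportion: 12 * 39 / 4
= 468 / 4
= 117 km

117


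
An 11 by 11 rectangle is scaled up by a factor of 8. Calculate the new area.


Original dimensions: 11 x 11
Enlargement factor = 8
New width = 11 * 8 = 88
New height = 11 * 8 = 88
New area = 88 * 88 = 7744

7744


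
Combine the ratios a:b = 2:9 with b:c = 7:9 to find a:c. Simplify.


Given a:b = 2:9 and b:c = 7:9
Make b consistent. Multiply first ratio by 7: a:b = 14:63
Multiply second ratio by 9: b:c = 63:81
Now b = 63 in both, so a:b:c = 14:63:81
Therefore a:c = 14:81
Simplify by GCD: a:c = 14:81

14:81


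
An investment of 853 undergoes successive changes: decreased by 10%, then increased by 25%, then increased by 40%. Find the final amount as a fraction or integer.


Start: 853
Step 1: decrease by 10% => multiply by 90/100
  853 * 90/100 = 7677/10
Step 2: increase by 25% => multiply by 125/100
  7677/10 * 125/100 = 7677/8
Step 3: increase by 40% => multiply by 140/100
  7677/8 * 140/100 = 53739/40
Final value = 53739/40

53739/40


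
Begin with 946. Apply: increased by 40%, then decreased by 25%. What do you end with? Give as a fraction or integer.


Start: 946
Step 1: increase by 40% => multiply by 140/100
  946 * 140/100 = 6622/5
Step 2: decrease by 25% => multiply by 75/100
  6622/5 * 75/100 = 9933/10
Final value = 9933/10

9933/10


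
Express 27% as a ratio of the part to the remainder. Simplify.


Part = 27%, Remainder = 73%
Ratio = 27:73
GCD(27, 73) = 1
Simplify: 27:73 = 27:73

27:73


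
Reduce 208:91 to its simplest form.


Find GCD(208, 91)
GCD = 13
Divide both by 13: 208/13 = 16, 91/13 = 7
Simplified ratio = 16:7

16:7


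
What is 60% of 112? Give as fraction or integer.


Compute 60% of 112
Convert percentage: 60% = 60/100
Multiply: 112 * 60/100
= 6720/100
= 336/5

336/5


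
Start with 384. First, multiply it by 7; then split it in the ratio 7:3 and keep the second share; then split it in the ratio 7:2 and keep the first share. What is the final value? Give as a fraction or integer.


Start with 384.
Step 1: Multiply by 7: 384 * 7 = 2688
Step 2: Split 7:3, second share = 2688 * 3/10 = 4032/5
Step 3: Split 7:2, first share = 4032/5 * 7/9 = 3136/5
Final result = 3136/5

3136/5


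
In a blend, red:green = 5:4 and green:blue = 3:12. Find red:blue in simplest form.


Given a:b = 5:4 and b:c = 3:12
Make b consistent. Multiply first ratio by 3: a:b = 15:12
Multiply second ratio by 4: b:c = 12:48
Now b = 12 in both, so a:b:c = 15:12:48
Therefore a:c = 15:48
Simplify by GCD: a:c = 5:16

5:16


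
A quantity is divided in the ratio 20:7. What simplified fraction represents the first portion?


Total parts = 20 + 7 = 27
First part fraction = 20/27
Simplify: 20/27 = 20/27

20/27


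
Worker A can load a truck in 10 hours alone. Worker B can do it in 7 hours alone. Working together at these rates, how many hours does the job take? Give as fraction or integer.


Rate of A = 1/10 job per hour
Rate of B = 1/7 job per hour
Combined rate = 1/10 + 1/7
Find common denominator: (7 + 10)/(10*7) = 17/70
Combined rate = 17/70 job per hour
Time together = 1 / (17/70) = 70/17 hours

70/17


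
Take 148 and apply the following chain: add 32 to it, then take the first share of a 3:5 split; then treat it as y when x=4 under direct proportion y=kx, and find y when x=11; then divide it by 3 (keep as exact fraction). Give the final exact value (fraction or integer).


Start with 148.
Step 1: Add 32: 148+32=180; split 3:5 first = 180*3/8 = 135/2
Step 2: Direct prop: k = (135/2)/4; new y = k*11 = 135/2*11/4 = 1485/8
Step 3: Divide by 3: 1485/8 / 3 = 495/8
Final result = 495/8

495/8


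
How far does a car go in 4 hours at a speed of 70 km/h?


Using distance = speed * time
Speed = 70 km/h
Time = 4 hours
Distance = 70 * 4
= 280 km

280


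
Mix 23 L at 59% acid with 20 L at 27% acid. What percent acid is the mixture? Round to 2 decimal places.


Solute in mixture 1 = 59% of 23 L = 23*59/100 = 1357/100 L
Solute in mixture 2 = 27% of 20 L = 20*27/100 = 27/5 L
Total solute = 1357/100 + 27/5 = 1897/100 L
Total volume = 23 + 20 = 43 L
Final concentration = 1897/100/43 * 100 = 44.12%

44.12


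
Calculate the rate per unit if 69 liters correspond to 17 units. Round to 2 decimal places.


Total liters = 69
Number of units = 17
Unit rate = 69 / 17
= 4.06 liters per unit

4.06


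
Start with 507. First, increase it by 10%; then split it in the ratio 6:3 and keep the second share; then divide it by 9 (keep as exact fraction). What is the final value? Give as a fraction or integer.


Start with 507.
Step 1: Increase by 10%: 507 * 110/100 = 5577/10
Step 2: Split 6:3, second share = 5577/10 * 3/9 = 1859/10
Step 3: Divide by 9: 1859/10 / 9 = 1859/90
Final result = 1859/90

1859/90


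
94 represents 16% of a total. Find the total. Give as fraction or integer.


Given: 94 is 16% of the whole
Set up: 94 = 16/100 * whole
whole = 94 * 100 / 16
whole = 9400 / 16
whole = 1175/2

1175/2


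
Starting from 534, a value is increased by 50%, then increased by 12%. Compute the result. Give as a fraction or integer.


Start: 534
Step 1: increase by 50% => multiply by 150/100
  534 * 150/100 = 801
Step 2: increase by 12% => multiply by 112/100
  801 * 112/100 = 22428/25
Final value = 22428/25

22428/25


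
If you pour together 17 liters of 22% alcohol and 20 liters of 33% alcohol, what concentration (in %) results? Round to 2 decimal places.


Solute in mixture 1 = 22% of 17 L = 17*22/100 = 187/50 L
Solute in mixture 2 = 33% of 20 L = 20*33/100 = 33/5 L
Total solute = 187/50 + 33/5 = 517/50 L
Total volume = 17 + 20 = 37 L
Final concentration = 517/50/37 * 100 = 27.95%

27.95


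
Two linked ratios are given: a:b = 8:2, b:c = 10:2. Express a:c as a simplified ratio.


Given a:b = 8:2 and b:c = 10:2
Make b consistent. Multiply first ratio by 10: a:b = 80:20
Multiply second ratio by 2: b:c = 20:4
Now b = 20 in both, so a:b:c = 80:20:4
Therefore a:c = 80:4
Simplify by GCD: a:c = 20:1

20:1


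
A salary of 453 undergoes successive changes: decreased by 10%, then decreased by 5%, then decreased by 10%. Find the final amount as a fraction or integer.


Start: 453
Step 1: decrease by 10% => multiply by 90/100
  453 * 90/100 = 4077/10
Step 2: decrease by 5% => multiply by 95/100
  4077/10 * 95/100 = 77463/200
Step 3: decrease by 10% => multiply by 90/100
  77463/200 * 90/100 = 697167/2000
Final value = 697167/2000

697167/2000


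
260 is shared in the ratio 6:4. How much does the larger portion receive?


Total parts = 6 + 4 = 10
Value per part = 260 / 10 = 26
First share = 6 * 26 = 156
Second share = 4 * 26 = 104
Larger share = 156

156


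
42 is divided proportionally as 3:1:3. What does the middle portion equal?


Ratio = 3:1:3
Total parts = 3 + 1 + 3 = 7
Value per part = 42 / 7 = 6
First share = 3 * 6 = 18
Middle share = 1 * 6 = 6
Third share = 3 * 6 = 18

6


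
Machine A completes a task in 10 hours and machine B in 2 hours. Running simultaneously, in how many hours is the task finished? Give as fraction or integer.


Rate of A = 1/10 job per hour
Rate of B = 1/2 job per hour
Combined rate = 1/10 + 1/2
Find common denominator: (2 + 10)/(10*2) = 12/20
Combined rate = 3/5 job per hour
Time together = 1 / (3/5) = 5/3 hours

5/3


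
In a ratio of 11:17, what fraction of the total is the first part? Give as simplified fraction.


Total parts = 11 + 17 = 28
First part fraction = 11/28
Simplify: 11/28 = 11/28

11/28


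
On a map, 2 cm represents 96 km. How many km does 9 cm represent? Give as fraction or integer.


Map scale: 2 cm = 96 km
Measured distance on map = 9 cm
Set up proportion: 9 * 96 / 2
= 864 / 2
= 432 km

432


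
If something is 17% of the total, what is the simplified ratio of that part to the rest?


Part = 17%, Remainder = 83%
Ratio = 17:83
GCD(17, 83) = 1
Simplify: 17:83 = 17:83

17:83


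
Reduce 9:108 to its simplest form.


Find GCD(9, 108)
GCD = 9
Divide both by 9: 9/9 = 1, 108/9 = 12
Simplified ratio = 1:12

1:12


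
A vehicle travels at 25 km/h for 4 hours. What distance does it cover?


Using distance = speed * time
Speed = 25 km/h
Time = 4 hours
Distance = 25 * 4
= 100 km

100


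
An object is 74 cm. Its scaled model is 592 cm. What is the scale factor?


Original length = 74 cm
Scaled length = 592 cm
Scale factor = 592 / 74
= 8

8


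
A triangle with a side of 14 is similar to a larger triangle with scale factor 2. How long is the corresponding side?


Similar triangles have proportional sides
Scale factor = 2
Smaller side = 14
Corresponding larger side = 14 * 2
= 28

28


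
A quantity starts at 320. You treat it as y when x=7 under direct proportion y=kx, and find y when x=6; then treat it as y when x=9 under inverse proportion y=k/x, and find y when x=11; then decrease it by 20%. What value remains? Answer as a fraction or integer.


Start with 320.
Step 1: Direct prop: k = (320)/7; new y = k*6 = 320*6/7 = 1920/7
Step 2: Inverse prop: k = (1920/7)*9; new y = k/11 = 1920/7*9/11 = 17280/77
Step 3: Decrease by 20%: 17280/77 * 80/100 = 13824/77
Final result = 13824/77

13824/77


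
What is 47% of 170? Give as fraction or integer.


Compute 47% of 170
Convert percentage: 47% = 47/100
Multiply: 170 * 47/100
= 7990/100
= 799/10

799/10


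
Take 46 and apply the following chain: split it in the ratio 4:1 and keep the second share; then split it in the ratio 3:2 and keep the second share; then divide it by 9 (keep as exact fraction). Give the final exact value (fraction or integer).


Start with 46.
Step 1: Split 4:1, second share = 46 * 1/5 = 46/5
Step 2: Split 3:2, second share = 46/5 * 2/5 = 92/25
Step 3: Divide by 9: 92/25 / 9 = 92/225
Final result = 92/225

92/225


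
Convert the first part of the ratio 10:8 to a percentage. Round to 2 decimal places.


Total parts = 10 + 8 = 18
First part fraction = 10/18
Percentage = (10/18) * 100
= 0.555556 * 100
= 55.56%

55.56


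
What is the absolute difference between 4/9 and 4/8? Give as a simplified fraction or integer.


Simplify: 4/9 = 4/9 and 4/8 = 1/2
Find common denominator: LCD = 18
Convert: 8/18 and 9/18
Difference = |8 - 9|/18 = 1/18
Simplified = 1/18

1/18


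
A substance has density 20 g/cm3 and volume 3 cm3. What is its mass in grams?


Using mass = density * volume
Density = 20 g/cm3
Volume = 3 cm3
Mass = 20 * 3
= 60 g

60


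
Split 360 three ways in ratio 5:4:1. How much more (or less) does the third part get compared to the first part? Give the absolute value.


Total parts = 5 + 4 + 1 = 10
Value per part = 360 / 10 = 36
Shares: 5*36=180, 4*36=144, 1*36=36
Third share = 36, first share = 180
Difference = |36 - 180| = 144

144


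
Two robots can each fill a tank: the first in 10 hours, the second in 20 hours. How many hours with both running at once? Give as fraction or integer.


Rate of A = 1/10 job per hour
Rate of B = 1/20 job per hour
Combined rate = 1/10 + 1/20
Find common denominator: (20 + 10)/(10*20) = 30/200
Combined rate = 3/20 job per hour
Time together = 1 / (3/20) = 20/3 hours

20/3


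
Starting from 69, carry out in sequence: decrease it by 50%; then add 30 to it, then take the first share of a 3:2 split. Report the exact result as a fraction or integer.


Start with 69.
Step 1: Decrease by 50%: 69 * 50/100 = 69/2
Step 2: Add 30: 69/2+30=129/2; split 3:2 first = 129/2*3/5 = 387/10
Final result = 387/10

387/10


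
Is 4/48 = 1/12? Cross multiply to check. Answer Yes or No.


Cross multiply to check 4/48 = 1/12
Left cross product: 4 * 12 = 48
Right cross product: 48 * 1 = 48
48 = 48
Equal, so proportions match => Yes

Yes


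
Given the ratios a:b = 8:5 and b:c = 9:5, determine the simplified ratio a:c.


Given a:b = 8:5 and b:c = 9:5
Make b consistent. Multiply first ratio by 9: a:b = 72:45
Multiply second ratio by 5: b:c = 45:25
Now b = 45 in both, so a:b:c = 72:45:25
Therefore a:c = 72:25
Simplify by GCD: a:c = 72:25

72:25


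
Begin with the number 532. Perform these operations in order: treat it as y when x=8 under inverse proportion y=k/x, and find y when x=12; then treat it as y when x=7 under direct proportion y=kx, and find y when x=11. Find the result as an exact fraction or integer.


Start with 532.
Step 1: Inverse prop: k = (532)*8; new y = k/12 = 532*8/12 = 1064/3
Step 2: Direct prop: k = (1064/3)/7; new y = k*11 = 1064/3*11/7 = 1672/3
Final result = 1672/3

1672/3


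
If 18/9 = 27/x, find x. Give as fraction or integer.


Setting up: 18/9 = 27/x
Cross multiply: 18 * x = 9 * 27
18x = 243
x = 243/18
x = 27/2

27/2


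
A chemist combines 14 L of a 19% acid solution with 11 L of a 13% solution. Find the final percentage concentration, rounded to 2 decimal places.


Solute in mixture 1 = 19% of 14 L = 14*19/100 = 133/50 L
Solute in mixture 2 = 13% of 11 L = 11*13/100 = 143/100 L
Total solute = 133/50 + 143/100 = 409/100 L
Total volume = 14 + 11 = 25 L
Final concentration = 409/100/25 * 100 = 16.36%

16.36


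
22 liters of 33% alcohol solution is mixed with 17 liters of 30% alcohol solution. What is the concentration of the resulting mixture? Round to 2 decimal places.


Solute in mixture 1 = 33% of 22 L = 22*33/100 = 363/50 L
Solute in mixture 2 = 30% of 17 L = 17*30/100 = 51/10 L
Total solute = 363/50 + 51/10 = 309/25 L
Total volume = 22 + 17 = 39 L
Final concentration = 309/25/39 * 100 = 31.69%

31.69


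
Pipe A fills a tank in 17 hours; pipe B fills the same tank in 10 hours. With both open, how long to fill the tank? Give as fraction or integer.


Rate of A = 1/17 job per hour
Rate of B = 1/10 job per hour
Combined rate = 1/17 + 1/10
Find common denominator: (10 + 17)/(17*10) = 27/170
Combined rate = 27/170 job per hour
Time together = 1 / (27/170) = 170/27 hours

170/27


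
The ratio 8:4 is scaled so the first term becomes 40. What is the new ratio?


Original ratio: 8:4
First term target: 40
Scale factor = 40 / 8 = 5
Multiply second term: 4 * 5 = 20
Equivalent ratio = 40:20

40:20


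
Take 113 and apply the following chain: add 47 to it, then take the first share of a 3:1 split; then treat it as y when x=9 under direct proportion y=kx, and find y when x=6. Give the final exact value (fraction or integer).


Start with 113.
Step 1: Add 47: 113+47=160; split 3:1 first = 160*3/4 = 120
Step 2: Direct prop: k = (120)/9; new y = k*6 = 120*6/9 = 80
Final result = 80

80


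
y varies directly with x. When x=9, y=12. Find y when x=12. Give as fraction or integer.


Direct proportion: y = kx
Find k: k = 12/9 = 4/3
Compute y at x=12: y = 4/3 * 12
y = 16

16


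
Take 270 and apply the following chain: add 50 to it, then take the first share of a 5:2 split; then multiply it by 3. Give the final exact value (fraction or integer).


Start with 270.
Step 1: Add 50: 270+50=320; split 5:2 first = 320*5/7 = 1600/7
Step 2: Multiply by 3: 1600/7 * 3 = 4800/7
Final result = 4800/7

4800/7


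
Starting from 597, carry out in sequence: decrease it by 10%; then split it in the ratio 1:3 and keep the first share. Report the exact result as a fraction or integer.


Start with 597.
Step 1: Decrease by 10%: 597 * 90/100 = 5373/10
Step 2: Split 1:3, first share = 5373/10 * 1/4 = 5373/40
Final result = 5373/40

5373/40


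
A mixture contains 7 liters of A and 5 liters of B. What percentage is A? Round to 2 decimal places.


Volume of A = 7 L
Volume of B = 5 L
Total volume = 7 + 5 = 12 L
Percentage of A = (7/12) * 100
= 58.33%

58.33


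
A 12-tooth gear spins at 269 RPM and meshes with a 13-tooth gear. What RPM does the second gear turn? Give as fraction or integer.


Gear ratio: teeth_A * RPM_A = teeth_B * RPM_B
12 * 269 = 13 * RPM_B
3228 = 13 * RPM_B
RPM_B = 3228 / 13
RPM_B = 3228/13

3228/13


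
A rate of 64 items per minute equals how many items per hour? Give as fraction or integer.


Converting from per minute to per hour
Rate = 64 items per minute
Multiply by 60: 64 * 60
= 3840 items per hour

3840


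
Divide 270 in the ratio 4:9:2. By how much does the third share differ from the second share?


Total parts = 4 + 9 + 2 = 15
Value per part = 270 / 15 = 18
Shares: 4*18=72, 9*18=162, 2*18=36
Third share = 36, second share = 162
Difference = |36 - 162| = 126

126


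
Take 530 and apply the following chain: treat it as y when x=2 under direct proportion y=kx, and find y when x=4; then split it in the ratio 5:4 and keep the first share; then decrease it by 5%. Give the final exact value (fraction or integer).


Start with 530.
Step 1: Direct prop: k = (530)/2; new y = k*4 = 530*4/2 = 1060
Step 2: Split 5:4, first share = 1060 * 5/9 = 5300/9
Step 3: Decrease by 5%: 5300/9 * 95/100 = 5035/9
Final result = 5035/9

5035/9


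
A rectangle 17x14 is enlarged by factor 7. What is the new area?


Original dimensions: 17 x 14
Enlargement factor = 7
New width = 17 * 7 = 119
New height = 14 * 7 = 98
New area = 119 * 98 = 11662

11662


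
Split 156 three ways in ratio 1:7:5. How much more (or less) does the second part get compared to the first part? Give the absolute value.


Total parts = 1 + 7 + 5 = 13
Value per part = 156 / 13 = 12
Shares: 1*12=12, 7*12=84, 5*12=60
Second share = 84, first share = 12
Difference = |84 - 12| = 72

72


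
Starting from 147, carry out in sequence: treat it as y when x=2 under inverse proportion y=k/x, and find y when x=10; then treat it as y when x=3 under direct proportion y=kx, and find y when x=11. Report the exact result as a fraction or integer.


Start with 147.
Step 1: Inverse prop: k = (147)*2; new y = k/10 = 147*2/10 = 147/5
Step 2: Direct prop: k = (147/5)/3; new y = k*11 = 147/5*11/3 = 539/5
Final result = 539/5

539/5


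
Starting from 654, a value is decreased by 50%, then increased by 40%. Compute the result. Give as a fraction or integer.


Start: 654
Step 1: decrease by 50% => multiply by 50/100
  654 * 50/100 = 327
Step 2: increase by 40% => multiply by 140/100
  327 * 140/100 = 2289/5
Final value = 2289/5

2289/5


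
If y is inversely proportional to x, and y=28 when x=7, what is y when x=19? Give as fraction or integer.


Inverse proportion: y = k/x
Find k: k = 7 * 28 = 196
Compute y at x=19: y = 196/19
y = 196/19

196/19


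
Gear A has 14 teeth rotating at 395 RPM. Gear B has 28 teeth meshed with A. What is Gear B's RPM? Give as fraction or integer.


Gear ratio: teeth_A * RPM_A = teeth_B * RPM_B
14 * 395 = 28 * RPM_B
5530 = 28 * RPM_B
RPM_B = 5530 / 28
RPM_B = 395/2

395/2


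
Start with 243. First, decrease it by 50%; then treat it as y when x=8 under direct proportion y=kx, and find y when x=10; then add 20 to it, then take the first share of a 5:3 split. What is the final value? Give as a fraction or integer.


Start with 243.
Step 1: Decrease by 50%: 243 * 50/100 = 243/2
Step 2: Direct prop: k = (243/2)/8; new y = k*10 = 243/2*10/8 = 1215/8
Step 3: Add 20: 1215/8+20=1375/8; split 5:3 first = 1375/8*5/8 = 6875/64
Final result = 6875/64

6875/64


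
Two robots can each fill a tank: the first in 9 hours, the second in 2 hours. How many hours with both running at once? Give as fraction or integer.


Rate of A = 1/9 job per hour
Rate of B = 1/2 job per hour
Combined rate = 1/9 + 1/2
Find common denominator: (2 + 9)/(9*2) = 11/18
Combined rate = 11/18 job per hour
Time together = 1 / (11/18) = 18/11 hours

18/11


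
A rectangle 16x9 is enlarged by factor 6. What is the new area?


Original dimensions: 16 x 9
Enlargement factor = 6
New width = 16 * 6 = 96
New height = 9 * 6 = 54
New area = 96 * 54 = 5184

5184


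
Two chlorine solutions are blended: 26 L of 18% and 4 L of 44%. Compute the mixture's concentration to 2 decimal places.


Solute in mixture 1 = 18% of 26 L = 26*18/100 = 117/25 L
Solute in mixture 2 = 44% of 4 L = 4*44/100 = 44/25 L
Total solute = 117/25 + 44/25 = 161/25 L
Total volume = 26 + 4 = 30 L
Final concentration = 161/25/30 * 100 = 21.47%

21.47


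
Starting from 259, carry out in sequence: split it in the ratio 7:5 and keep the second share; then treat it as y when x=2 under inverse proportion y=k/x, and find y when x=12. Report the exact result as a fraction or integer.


Start with 259.
Step 1: Split 7:5, second share = 259 * 5/12 = 1295/12
Step 2: Inverse prop: k = (1295/12)*2; new y = k/12 = 1295/12*2/12 = 1295/72
Final result = 1295/72

1295/72


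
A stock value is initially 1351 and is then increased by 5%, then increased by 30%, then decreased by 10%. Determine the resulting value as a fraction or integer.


Start: 1351
Step 1: increase by 5% => multiply by 105/100
  1351 * 105/100 = 28371/20
Step 2: increase by 30% => multiply by 130/100
  28371/20 * 130/100 = 368823/200
Step 3: decrease by 10% => multiply by 90/100
  368823/200 * 90/100 = 3319407/2000
Final value = 3319407/2000

3319407/2000


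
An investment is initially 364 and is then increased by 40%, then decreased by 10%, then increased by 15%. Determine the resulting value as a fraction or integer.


Start: 364
Step 1: increase by 40% => multiply by 140/100
  364 * 140/100 = 2548/5
Step 2: decrease by 10% => multiply by 90/100
  2548/5 * 90/100 = 11466/25
Step 3: increase by 15% => multiply by 115/100
  11466/25 * 115/100 = 131859/250
Final value = 131859/250

131859/250


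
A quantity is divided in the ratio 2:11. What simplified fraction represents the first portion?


Total parts = 2 + 11 = 13
First part fraction = 2/13
Simplify: 2/13 = 2/13

2/13


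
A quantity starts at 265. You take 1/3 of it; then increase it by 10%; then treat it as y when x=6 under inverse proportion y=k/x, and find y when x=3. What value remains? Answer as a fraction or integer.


Start with 265.
Step 1: Take 1/3: 265 * 1/3 = 265/3
Step 2: Increase by 10%: 265/3 * 110/100 = 583/6
Step 3: Inverse prop: k = (583/6)*6; new y = k/3 = 583/6*6/3 = 583/3
Final result = 583/3

583/3


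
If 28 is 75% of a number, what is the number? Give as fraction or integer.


Given: 28 is 75% of the whole
Set up: 28 = 75/100 * whole
whole = 28 * 100 / 75
whole = 2800 / 75
whole = 112/3

112/3


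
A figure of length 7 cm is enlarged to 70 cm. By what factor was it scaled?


Original length = 7 cm
Scaled length = 70 cm
Scale factor = 70 / 7
= 10

10


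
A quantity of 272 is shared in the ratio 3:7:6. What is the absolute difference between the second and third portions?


Total parts = 3 + 7 + 6 = 16
Value per part = 272 / 16 = 17
Shares: 3*17=51, 7*17=119, 6*17=102
Second share = 119, third share = 102
Difference = |119 - 102| = 17

17


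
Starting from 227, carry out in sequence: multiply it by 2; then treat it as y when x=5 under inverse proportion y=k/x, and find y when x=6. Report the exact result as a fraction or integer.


Start with 227.
Step 1: Multiply by 2: 227 * 2 = 454
Step 2: Inverse prop: k = (454)*5; new y = k/6 = 454*5/6 = 1135/3
Final result = 1135/3

1135/3


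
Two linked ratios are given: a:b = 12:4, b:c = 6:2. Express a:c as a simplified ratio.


Given a:b = 12:4 and b:c = 6:2
Make b consistent. Multiply first ratio by 6: a:b = 72:24
Multiply second ratio by 4: b:c = 24:8
Now b = 24 in both, so a:b:c = 72:24:8
Therefore a:c = 72:8
Simplify by GCD: a:c = 9:1

9:1


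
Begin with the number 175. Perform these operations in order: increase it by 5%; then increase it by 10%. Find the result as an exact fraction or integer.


Start with 175.
Step 1: Increase by 5%: 175 * 105/100 = 735/4
Step 2: Increase by 10%: 735/4 * 110/100 = 1617/8
Final result = 1617/8

1617/8


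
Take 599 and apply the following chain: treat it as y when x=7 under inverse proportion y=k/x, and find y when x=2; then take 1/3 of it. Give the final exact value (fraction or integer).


Start with 599.
Step 1: Inverse prop: k = (599)*7; new y = k/2 = 599*7/2 = 4193/2
Step 2: Take 1/3: 4193/2 * 1/3 = 4193/6
Final result = 4193/6

4193/6


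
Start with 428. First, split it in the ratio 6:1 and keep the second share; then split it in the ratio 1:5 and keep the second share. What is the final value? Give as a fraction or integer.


Start with 428.
Step 1: Split 6:1, second share = 428 * 1/7 = 428/7
Step 2: Split 1:5, second share = 428/7 * 5/6 = 1070/21
Final result = 1070/21

1070/21


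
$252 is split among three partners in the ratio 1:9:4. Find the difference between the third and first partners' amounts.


Total parts = 1 + 9 + 4 = 14
Value per part = 252 / 14 = 18
Shares: 1*18=18, 9*18=162, 4*18=72
Third share = 72, first share = 18
Difference = |72 - 18| = 54

54


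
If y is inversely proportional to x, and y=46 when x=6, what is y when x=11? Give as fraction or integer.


Inverse proportion: y = k/x
Find k: k = 6 * 46 = 276
Compute y at x=11: y = 276/11
y = 276/11

276/11


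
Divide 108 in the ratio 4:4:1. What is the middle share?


Ratio = 4:4:1
Total parts = 4 + 4 + 1 = 9
Value per part = 108 / 9 = 12
First share = 4 * 12 = 48
Middle share = 4 * 12 = 48
Third share = 1 * 12 = 12

48


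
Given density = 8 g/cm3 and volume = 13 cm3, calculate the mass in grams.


Using mass = density * volume
Density = 8 g/cm3
Volume = 13 cm3
Mass = 8 * 13
= 104 g

104


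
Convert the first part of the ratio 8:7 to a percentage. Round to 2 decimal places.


Total parts = 8 + 7 = 15
First part fraction = 8/15
Percentage = (8/15) * 100
= 0.533333 * 100
= 53.33%

53.33


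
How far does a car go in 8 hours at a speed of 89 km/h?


Using distance = speed * time
Speed = 89 km/h
Time = 8 hours
Distance = 89 * 8
= 712 km

712


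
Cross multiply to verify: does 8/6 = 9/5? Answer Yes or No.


Cross multiply to check 8/6 = 9/5
Left cross product: 8 * 5 = 40
Right cross product: 6 * 9 = 54
40 != 54
Not equal, so proportions differ => No

No


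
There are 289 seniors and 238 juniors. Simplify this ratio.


Find GCD(289, 238)
GCD = 17
Divide both by 17: 289/17 = 17, 238/17 = 14
Simplified ratio = 17:14

17:14


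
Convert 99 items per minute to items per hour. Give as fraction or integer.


Converting from per minute to per hour
Rate = 99 items per minute
Multiply by 60: 99 * 60
= 5940 items per hour

5940


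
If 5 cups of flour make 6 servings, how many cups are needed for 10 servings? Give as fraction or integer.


Original: 5 cups for 6 servings
Target servings = 10
Scaling factor = 10/6
New amount = 5 * 10/6
= 50/6
= 25/3 cups

25/3


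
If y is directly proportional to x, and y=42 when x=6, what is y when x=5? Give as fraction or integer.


Direct proportion: y = kx
Find k: k = 42/6 = 7
Compute y at x=5: y = 7 * 5
y = 35

35


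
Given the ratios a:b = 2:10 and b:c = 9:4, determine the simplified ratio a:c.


Given a:b = 2:10 and b:c = 9:4
Make b consistent. Multiply first ratio by 9: a:b = 18:90
Multiply second ratio by 10: b:c = 90:40
Now b = 90 in both, so a:b:c = 18:90:40
Therefore a:c = 18:40
Simplify by GCD: a:c = 9:20

9:20


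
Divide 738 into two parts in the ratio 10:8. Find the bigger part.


Total parts = 10 + 8 = 18
Value per part = 738 / 18 = 41
First share = 10 * 41 = 410
Second share = 8 * 41 = 328
Larger share = 410

410


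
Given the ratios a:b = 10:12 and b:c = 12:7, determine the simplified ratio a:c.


Given a:b = 10:12 and b:c = 12:7
Make b consistent. Multiply first ratio by 12: a:b = 120:144
Multiply second ratio by 12: b:c = 144:84
Now b = 144 in both, so a:b:c = 120:144:84
Therefore a:c = 120:84
Simplify by GCD: a:c = 10:7

10:7


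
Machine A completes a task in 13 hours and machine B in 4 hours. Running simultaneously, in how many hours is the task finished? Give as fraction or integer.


Rate of A = 1/13 job per hour
Rate of B = 1/4 job per hour
Combined rate = 1/13 + 1/4
Find common denominator: (4 + 13)/(13*4) = 17/52
Combined rate = 17/52 job per hour
Time together = 1 / (17/52) = 52/17 hours

52/17


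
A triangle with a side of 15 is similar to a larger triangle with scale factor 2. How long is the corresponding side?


Similar triangles have proportional sides
Scale factor = 2
Smaller side = 15
Corresponding larger side = 15 * 2
= 30

30


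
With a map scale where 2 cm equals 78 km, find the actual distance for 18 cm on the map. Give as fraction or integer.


Map scale: 2 cm = 78 km
Measured distance on map = 18 cm
Set up proportion: 18 * 78 / 2
= 1404 / 2
= 702 km

702


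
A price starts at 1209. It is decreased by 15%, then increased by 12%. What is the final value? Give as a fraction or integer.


Start: 1209
Step 1: decrease by 15% => multiply by 85/100
  1209 * 85/100 = 20553/20
Step 2: increase by 12% => multiply by 112/100
  20553/20 * 112/100 = 143871/125
Final value = 143871/125

143871/125


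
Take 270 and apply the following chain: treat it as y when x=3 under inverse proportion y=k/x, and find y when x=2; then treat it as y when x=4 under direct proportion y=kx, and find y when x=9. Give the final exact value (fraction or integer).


Start with 270.
Step 1: Inverse prop: k = (270)*3; new y = k/2 = 270*3/2 = 405
Step 2: Direct prop: k = (405)/4; new y = k*9 = 405*9/4 = 3645/4
Final result = 3645/4

3645/4


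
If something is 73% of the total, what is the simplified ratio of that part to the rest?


Part = 73%, Remainder = 27%
Ratio = 73:27
GCD(73, 27) = 1
Simplify: 73:27 = 73:27

73:27


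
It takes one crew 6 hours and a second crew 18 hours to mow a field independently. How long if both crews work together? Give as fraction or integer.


Rate of A = 1/6 job per hour
Rate of B = 1/18 job per hour
Combined rate = 1/6 + 1/18
Find common denominator: (18 + 6)/(6*18) = 24/108
Combined rate = 2/9 job per hour
Time together = 1 / (2/9) = 9/2 hours

9/2


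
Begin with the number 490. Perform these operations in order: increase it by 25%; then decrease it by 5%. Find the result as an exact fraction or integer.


Start with 490.
Step 1: Increase by 25%: 490 * 125/100 = 1225/2
Step 2: Decrease by 5%: 1225/2 * 95/100 = 4655/8
Final result = 4655/8

4655/8


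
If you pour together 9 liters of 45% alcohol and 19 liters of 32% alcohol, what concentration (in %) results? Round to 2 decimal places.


Solute in mixture 1 = 45% of 9 L = 9*45/100 = 81/20 L
Solute in mixture 2 = 32% of 19 L = 19*32/100 = 152/25 L
Total solute = 81/20 + 152/25 = 1013/100 L
Total volume = 9 + 19 = 28 L
Final concentration = 1013/100/28 * 100 = 36.18%

36.18


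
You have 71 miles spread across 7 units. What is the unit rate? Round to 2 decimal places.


Total miles = 71
Number of units = 7
Unit rate = 71 / 7
= 10.14 miles per unit

10.14


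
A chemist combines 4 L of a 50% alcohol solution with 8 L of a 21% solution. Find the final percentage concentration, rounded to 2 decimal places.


Solute in mixture 1 = 50% of 4 L = 4*50/100 = 2 L
Solute in mixture 2 = 21% of 8 L = 8*21/100 = 42/25 L
Total solute = 2 + 42/25 = 92/25 L
Total volume = 4 + 8 = 12 L
Final concentration = 92/25/12 * 100 = 30.67%

30.67


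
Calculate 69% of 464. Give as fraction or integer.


Compute 69% of 464
Convert percentage: 69% = 69/100
Multiply: 464 * 69/100
= 32016/100
= 8004/25

8004/25


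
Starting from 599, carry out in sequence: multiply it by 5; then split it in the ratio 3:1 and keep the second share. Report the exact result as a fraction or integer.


Start with 599.
Step 1: Multiply by 5: 599 * 5 = 2995
Step 2: Split 3:1, second share = 2995 * 1/4 = 2995/4
Final result = 2995/4

2995/4


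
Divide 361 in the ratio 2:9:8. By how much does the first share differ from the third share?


Total parts = 2 + 9 + 8 = 19
Value per part = 361 / 19 = 19
Shares: 2*19=38, 9*19=171, 8*19=152
First share = 38, third share = 152
Difference = |38 - 152| = 114

114


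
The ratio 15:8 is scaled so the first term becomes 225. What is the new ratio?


Original ratio: 15:8
First term target: 225
Scale factor = 225 / 15 = 15
Multiply second term: 8 * 15 = 120
Equivalent ratio = 225:120

225:120


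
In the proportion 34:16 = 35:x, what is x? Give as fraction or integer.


Setting up: 34/16 = 35/x
Cross multiply: 34 * x = 16 * 35
34x = 560
x = 560/34
x = 280/17

280/17


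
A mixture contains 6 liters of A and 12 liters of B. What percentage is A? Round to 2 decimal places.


Volume of A = 6 L
Volume of B = 12 L
Total volume = 6 + 12 = 18 L
Percentage of A = (6/18) * 100
= 33.33%

33.33


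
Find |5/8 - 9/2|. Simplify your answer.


Simplify: 5/8 = 5/8 and 9/2 = 9/2
Find common denominator: LCD = 8
Convert: 5/8 and 36/8
Difference = |5 - 36|/8 = 31/8
Simplified = 31/8

31/8


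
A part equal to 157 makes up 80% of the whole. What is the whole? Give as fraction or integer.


Given: 157 is 80% of the whole
Set up: 157 = 80/100 * whole
whole = 157 * 100 / 80
whole = 15700 / 80
whole = 785/4

785/4


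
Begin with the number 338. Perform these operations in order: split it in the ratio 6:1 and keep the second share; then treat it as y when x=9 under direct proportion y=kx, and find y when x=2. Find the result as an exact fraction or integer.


Start with 338.
Step 1: Split 6:1, second share = 338 * 1/7 = 338/7
Step 2: Direct prop: k = (338/7)/9; new y = k*2 = 338/7*2/9 = 676/63
Final result = 676/63

676/63


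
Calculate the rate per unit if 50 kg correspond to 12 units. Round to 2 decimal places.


Total kg = 50
Number of units = 12
Unit rate = 50 / 12
= 4.17 kg per unit

4.17


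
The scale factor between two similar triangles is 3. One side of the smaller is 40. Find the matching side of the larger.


Similar triangles have proportional sides
Scale factor = 3
Smaller side = 40
Corresponding larger side = 40 * 3
= 120

120


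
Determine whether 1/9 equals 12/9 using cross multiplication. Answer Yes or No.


Cross multiply to check 1/9 = 12/9
Left cross product: 1 * 9 = 9
Right cross product: 9 * 12 = 108
9 != 108
Not equal, so proportions differ => No

No


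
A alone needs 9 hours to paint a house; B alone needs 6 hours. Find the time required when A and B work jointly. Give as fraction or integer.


Rate of A = 1/9 job per hour
Rate of B = 1/6 job per hour
Combined rate = 1/9 + 1/6
Find common denominator: (6 + 9)/(9*6) = 15/54
Combined rate = 5/18 job per hour
Time together = 1 / (5/18) = 18/5 hours

18/5
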